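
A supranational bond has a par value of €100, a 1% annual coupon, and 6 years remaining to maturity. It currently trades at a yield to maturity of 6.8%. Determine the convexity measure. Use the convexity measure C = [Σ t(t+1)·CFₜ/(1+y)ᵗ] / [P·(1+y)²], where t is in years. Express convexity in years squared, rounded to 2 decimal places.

With y = 0.068:
  t   CF        PV=CF/(1+0.068)^t    t·PV        t(t+1)·PV
  1         1.00         0.9363         0.9363           1.8727
  2         1.00         0.8767         1.7534           5.2603
  3         1.00         0.8209         2.4627           9.8507
  4         1.00         0.7686         3.0745          15.3725
  5         1.00         0.7197         3.5984          21.5906
  6       101.00        68.0603       408.3618       2,858.5326
  Σ                     72.1825       420.1872       2,912.4794
P = 72.1825.
Convexity = Σ t(t+1)·PV / [P·(1+y)²] = 2,912.4794 / (72.1825 × 1.140624) = 35.37432.

35.37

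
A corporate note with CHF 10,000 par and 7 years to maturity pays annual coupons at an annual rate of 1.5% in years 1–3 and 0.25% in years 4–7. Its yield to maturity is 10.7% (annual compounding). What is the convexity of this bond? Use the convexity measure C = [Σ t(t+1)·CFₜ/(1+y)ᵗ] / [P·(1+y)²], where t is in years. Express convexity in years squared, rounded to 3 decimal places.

With y = 0.107:
  t   CF        PV=CF/(1+0.107)^t    t·PV        t(t+1)·PV
  1       150.00       135.5014       135.5014         271.0027
  2       150.00       122.4041       244.8082         734.4247
  3       150.00       110.5728       331.7185       1,326.8739
  4        25.00        16.6475        66.5901         332.9504
  5        25.00        15.0384        75.1920         451.1523
  6        25.00        13.5848        81.5090         570.5630
  7    10,025.00     4,920.9736    34,446.8152     275,574.5216
  Σ                  5,334.7227    35,382.1344     279,261.4885
P = 5,334.7227.
Convexity = Σ t(t+1)·PV / [P·(1+y)²] = 279,261.4885 / (5,334.7227 × 1.225449) = 42.71732.

42.717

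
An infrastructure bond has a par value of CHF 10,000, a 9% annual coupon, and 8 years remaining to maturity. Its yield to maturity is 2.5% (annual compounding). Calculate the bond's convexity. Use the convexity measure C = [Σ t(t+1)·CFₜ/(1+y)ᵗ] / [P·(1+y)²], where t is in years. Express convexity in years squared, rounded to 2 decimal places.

With y = 0.025:
  t   CF        PV=CF/(1+0.025)^t    t·PV        t(t+1)·PV
  1       900.00       878.0488       878.0488       1,756.0976
  2       900.00       856.6330     1,713.2659       5,139.7977
  3       900.00       835.7395     2,507.2184      10,028.8736
  4       900.00       815.3556     3,261.4223      16,307.1116
  5       900.00       795.4689     3,977.3443      23,864.0658
  6       900.00       776.0672     4,656.4031      32,594.8215
  7       900.00       757.1387     5,299.9710      42,399.7678
  8    10,900.00     8,946.1376    71,569.1010     644,121.9088
  Σ                 14,660.5892    93,862.7748     776,212.4445
P = 14,660.5892.
Convexity = Σ t(t+1)·PV / [P·(1+y)²] = 776,212.4445 / (14,660.5892 × 1.050625) = 50.39430.

50.39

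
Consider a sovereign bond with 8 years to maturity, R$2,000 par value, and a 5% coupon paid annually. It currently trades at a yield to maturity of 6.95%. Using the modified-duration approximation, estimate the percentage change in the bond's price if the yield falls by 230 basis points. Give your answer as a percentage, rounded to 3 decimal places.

Periodic yield y = 0.0695. Modified duration first:
  t   CF        PV=CF/(1+0.0695)^t    t·PV
  1       100.00        93.5016        93.5016
  2       100.00        87.4256       174.8511
  3       100.00        81.7443       245.2330
  4       100.00        76.4323       305.7291
  5       100.00        71.4654       357.3272
  6       100.00        66.8214       400.9281
  7       100.00        62.4791       437.3534
  8     2,100.00     1,226.7978     9,814.3823
  Σ                  1,766.6674    11,829.3059
P = 1,766.6674; D_Mac = 6.69583 yrs; D_mod = 6.69583/(1+0.0695) = 6.26071 yrs.
ΔP/P ≈ -D_mod · Δy = -6.26071 × (-0.023) = +0.143996 = +14.3996%.

+14.400%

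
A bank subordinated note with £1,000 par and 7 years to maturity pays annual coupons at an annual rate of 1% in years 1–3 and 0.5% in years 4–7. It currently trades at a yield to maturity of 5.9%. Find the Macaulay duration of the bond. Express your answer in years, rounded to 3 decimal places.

6.778 years

Periodic yield y = 0.059. Discount each cash flow and weight by its year:
  t   CF        PV=CF/(1+0.059)^t    t·PV
  1        10.00         9.4429         9.4429
  2        10.00         8.9168        17.8336
  3        10.00         8.4200        25.2600
  4         5.00         3.9754        15.9018
  5         5.00         3.7540        18.7698
  6         5.00         3.5448        21.2689
  7     1,005.00       672.8129     4,709.6906
  Σ                    710.8668     4,818.1676
Price P = Σ PV = 710.8668.
Macaulay duration = Σ(t·PV) / P = 4,818.1676 / 710.8668 = 6.77788 years.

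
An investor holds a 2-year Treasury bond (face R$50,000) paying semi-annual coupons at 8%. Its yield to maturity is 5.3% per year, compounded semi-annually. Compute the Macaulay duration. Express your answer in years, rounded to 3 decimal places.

Periodic yield y = 0.0265. Discount each cash flow and weight by its period:
  t   CF        PV=CF/(1+0.0265)^t    t·PV
  1     2,000.00     1,948.3682     1,948.3682
  2     2,000.00     1,898.0694     3,796.1388
  3     2,000.00     1,849.0691     5,547.2072
  4    52,000.00    46,834.6769   187,338.7077
  Σ                 52,530.1836   198,630.4220
Price P = Σ PV = 52,530.1836.
Macaulay duration = Σ(t·PV) / P = 198,630.4220 / 52,530.1836 = 3.78126 half-year periods.
In years: 3.78126 / 2 = 1.89063 years.

1.891 years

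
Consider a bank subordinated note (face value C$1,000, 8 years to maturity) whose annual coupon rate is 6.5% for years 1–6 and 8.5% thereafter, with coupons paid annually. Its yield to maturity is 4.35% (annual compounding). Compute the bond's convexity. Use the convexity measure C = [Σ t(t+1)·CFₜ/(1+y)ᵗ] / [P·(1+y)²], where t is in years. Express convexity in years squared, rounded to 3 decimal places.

50.988

With y = 0.0435:
  t   CF        PV=CF/(1+0.0435)^t    t·PV        t(t+1)·PV
  1        65.00        62.2904        62.2904         124.5807
  2        65.00        59.6937       119.3874         358.1622
  3        65.00        57.2053       171.6158         686.4632
  4        65.00        54.8206       219.2823       1,096.4114
  5        65.00        52.5353       262.6764       1,576.0585
  6        65.00        50.3453       302.0716       2,114.5012
  7        85.00        63.0916       441.6414       3,533.1313
  8     1,085.00       771.7739     6,174.1915      55,567.7238
  Σ                  1,171.7560     7,753.1568      65,057.0323
P = 1,171.7560.
Convexity = Σ t(t+1)·PV / [P·(1+y)²] = 65,057.0323 / (1,171.7560 × 1.088892) = 50.98849.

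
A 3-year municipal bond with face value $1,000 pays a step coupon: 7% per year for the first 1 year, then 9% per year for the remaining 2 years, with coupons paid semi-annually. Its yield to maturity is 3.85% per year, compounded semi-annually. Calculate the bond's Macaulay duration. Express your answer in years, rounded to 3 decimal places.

2.752 years

Periodic yield y = 0.01925. Discount each cash flow and weight by its period:
  t   CF        PV=CF/(1+0.01925)^t    t·PV
  1        35.00        34.3390        34.3390
  2        35.00        33.6904        67.3809
  3        45.00        42.4982       127.4945
  4        45.00        41.6955       166.7822
  5        45.00        40.9081       204.5403
  6     1,045.00       932.0345     5,592.2068
  Σ                  1,125.1657     6,192.7436
Price P = Σ PV = 1,125.1657.
Macaulay duration = Σ(t·PV) / P = 6,192.7436 / 1,125.1657 = 5.50385 half-year periods.
In years: 5.50385 / 2 = 2.75193 years.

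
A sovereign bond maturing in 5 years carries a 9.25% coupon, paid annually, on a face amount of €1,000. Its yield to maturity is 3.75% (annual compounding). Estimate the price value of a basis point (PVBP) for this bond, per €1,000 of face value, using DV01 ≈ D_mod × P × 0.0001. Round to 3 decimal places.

€0.518

Periodic yield y = 0.0375.
  t   CF        PV=CF/(1+0.0375)^t    t·PV
  1        92.50        89.1566        89.1566
  2        92.50        85.9341       171.8682
  3        92.50        82.8280       248.4841
  4        92.50        79.8343       319.3370
  5     1,092.50       908.8264     4,544.1318
  Σ                  1,246.5794     5,372.9778
P = 1,246.5794; D_Mac = 4.31018 yrs; D_mod = 4.15439 yrs.
DV01 ≈ 4.15439 × 1,246.5794 × 0.0001 = 0.517877.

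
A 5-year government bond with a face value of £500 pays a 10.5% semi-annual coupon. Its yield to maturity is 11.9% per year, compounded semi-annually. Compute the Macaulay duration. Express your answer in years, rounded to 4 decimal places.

3.9842 years

Periodic yield y = 0.0595. Discount each cash flow and weight by its period:
  t   CF        PV=CF/(1+0.0595)^t    t·PV
  1        26.25        24.7758        24.7758
  2        26.25        23.3845        46.7689
  3        26.25        22.0712        66.2137
  4        26.25        20.8317        83.3269
  5        26.25        19.6619        98.3093
  6        26.25        18.5577       111.3460
  7        26.25        17.5155       122.6085
  8        26.25        16.5319       132.2548
  9        26.25        15.6035       140.4311
  10      526.25       295.2450     2,952.4496
  Σ                    474.1786     3,778.4848
Price P = Σ PV = 474.1786.
Macaulay duration = Σ(t·PV) / P = 3,778.4848 / 474.1786 = 7.96848 half-year periods.
In years: 7.96848 / 2 = 3.98424 years.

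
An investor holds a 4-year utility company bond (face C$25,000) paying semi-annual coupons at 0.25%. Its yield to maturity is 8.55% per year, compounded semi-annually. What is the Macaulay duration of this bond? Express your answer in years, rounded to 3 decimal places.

3.979 years

Periodic yield y = 0.04275. Discount each cash flow and weight by its period:
  t   CF        PV=CF/(1+0.04275)^t    t·PV
  1        31.25        29.9688        29.9688
  2        31.25        28.7402        57.4804
  3        31.25        27.5619        82.6858
  4        31.25        26.4320       105.7278
  5        31.25        25.3483       126.7416
  6        31.25        24.3091       145.8546
  7        31.25        23.3125       163.1874
  8    25,031.25    17,907.7470   143,261.9759
  Σ                 18,093.4198   143,973.6222
Price P = Σ PV = 18,093.4198.
Macaulay duration = Σ(t·PV) / P = 143,973.6222 / 18,093.4198 = 7.95724 half-year periods.
In years: 7.95724 / 2 = 3.97862 years.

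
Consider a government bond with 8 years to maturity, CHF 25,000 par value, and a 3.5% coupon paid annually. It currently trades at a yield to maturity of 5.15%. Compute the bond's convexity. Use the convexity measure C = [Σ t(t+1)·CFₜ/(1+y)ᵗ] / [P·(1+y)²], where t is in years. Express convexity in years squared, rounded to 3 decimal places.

54.974

With y = 0.0515:
  t   CF        PV=CF/(1+0.0515)^t    t·PV        t(t+1)·PV
  1       875.00       832.1446       832.1446       1,664.2891
  2       875.00       791.3881     1,582.7761       4,748.3284
  3       875.00       752.6277     2,257.8832       9,031.5329
  4       875.00       715.7658     2,863.0632      14,315.3160
  5       875.00       680.7093     3,403.5464      20,421.2782
  6       875.00       647.3697     3,884.2184      27,189.5288
  7       875.00       615.6631     4,309.6416      34,477.1327
  8    25,875.00    17,314.3480   138,514.7841   1,246,633.0565
  Σ                 22,350.0163   157,648.0575   1,358,480.4627
P = 22,350.0163.
Convexity = Σ t(t+1)·PV / [P·(1+y)²] = 1,358,480.4627 / (22,350.0163 × 1.105652) = 54.97396.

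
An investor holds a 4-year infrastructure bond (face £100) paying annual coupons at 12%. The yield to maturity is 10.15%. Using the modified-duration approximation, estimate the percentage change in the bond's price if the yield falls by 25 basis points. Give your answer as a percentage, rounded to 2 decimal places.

+0.78%

Periodic yield y = 0.1015. Modified duration first:
  t   CF        PV=CF/(1+0.1015)^t    t·PV
  1        12.00        10.8942        10.8942
  2        12.00         9.8904        19.7807
  3        12.00         8.9790        26.9370
  4       112.00        76.0817       304.3267
  Σ                    105.8453       361.9386
P = 105.8453; D_Mac = 3.41951 yrs; D_mod = 3.41951/(1+0.1015) = 3.10441 yrs.
ΔP/P ≈ -D_mod · Δy = -3.10441 × (-0.0025) = +0.007761 = +0.7761%.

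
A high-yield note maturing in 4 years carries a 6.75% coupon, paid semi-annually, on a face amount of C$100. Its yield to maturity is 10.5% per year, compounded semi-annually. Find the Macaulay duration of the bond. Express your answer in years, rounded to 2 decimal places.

3.54 years

Periodic yield y = 0.0525. Discount each cash flow and weight by its period:
  t   CF        PV=CF/(1+0.0525)^t    t·PV
  1        3.375         3.2067         3.2067
  2        3.375         3.0467         6.0934
  3        3.375         2.8947         8.6842
  4        3.375         2.7503        11.0013
  5        3.375         2.6131        13.0657
  6        3.375         2.4828        14.8968
  7        3.375         2.3590        16.5127
  8      103.375        68.6497       549.1977
  Σ                     88.0030       622.6584
Price P = Σ PV = 88.0030.
Macaulay duration = Σ(t·PV) / P = 622.6584 / 88.0030 = 7.07542 half-year periods.
In years: 7.07542 / 2 = 3.53771 years.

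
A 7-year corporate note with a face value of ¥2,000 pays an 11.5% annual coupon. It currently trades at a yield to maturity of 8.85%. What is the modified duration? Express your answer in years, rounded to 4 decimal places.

4.8582 years

Periodic yield y = 0.0885. First find Macaulay duration:
  t   CF        PV=CF/(1+0.0885)^t    t·PV
  1       230.00       211.3000       211.3000
  2       230.00       194.1203       388.2406
  3       230.00       178.3374       535.0123
  4       230.00       163.8378       655.3512
  5       230.00       150.5170       752.5852
  6       230.00       138.2793       829.6759
  7     2,230.00     1,231.7025     8,621.9176
  Σ                  2,268.0944    11,994.0828
P = 2,268.0944; Macaulay duration = 11,994.0828 / 2,268.0944 = 5.28818 years.
Modified duration = D_Mac / (1 + y) = 5.28818 / 1.0885 = 4.85822 years.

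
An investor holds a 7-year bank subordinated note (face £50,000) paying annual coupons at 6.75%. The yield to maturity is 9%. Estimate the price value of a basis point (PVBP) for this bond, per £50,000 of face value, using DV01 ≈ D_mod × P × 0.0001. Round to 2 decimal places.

£23.26

Periodic yield y = 0.09.
  t   CF        PV=CF/(1+0.09)^t    t·PV
  1     3,375.00     3,096.3303     3,096.3303
  2     3,375.00     2,840.6700     5,681.3400
  3     3,375.00     2,606.1192     7,818.3577
  4     3,375.00     2,390.9351     9,563.7403
  5     3,375.00     2,193.5184    10,967.5921
  6     3,375.00     2,012.4022    12,074.4134
  7    53,375.00    29,197.9528   204,385.6697
  Σ                 44,337.9281   253,587.4436
P = 44,337.9281; D_Mac = 5.71942 yrs; D_mod = 5.24718 yrs.
DV01 ≈ 5.24718 × 44,337.9281 × 0.0001 = 23.264903.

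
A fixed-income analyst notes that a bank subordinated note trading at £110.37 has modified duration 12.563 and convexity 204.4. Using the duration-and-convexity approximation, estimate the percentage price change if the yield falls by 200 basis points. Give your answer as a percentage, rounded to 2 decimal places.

Duration effect: -D_mod·Δy = -12.563 × (-0.02) = +0.251260
Convexity effect: ½·C·(Δy)² = 0.5 × 204.4 × (-0.02)² = +0.0408800
ΔP/P ≈ +0.251260 + 0.0408800 = +0.292140
= +29.2140%.

+29.21%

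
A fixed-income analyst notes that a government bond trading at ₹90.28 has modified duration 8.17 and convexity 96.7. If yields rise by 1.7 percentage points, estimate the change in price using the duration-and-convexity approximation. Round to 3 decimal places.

-₹11.277

Duration effect: -D_mod·Δy = -8.17 × (+0.017) = -0.138890
Convexity effect: ½·C·(Δy)² = 0.5 × 96.7 × (0.017)² = +0.01397315
ΔP/P ≈ -0.138890 + 0.01397315 = -0.12491685
ΔP ≈ 90.28 × (-0.12491685) = -11.277493218.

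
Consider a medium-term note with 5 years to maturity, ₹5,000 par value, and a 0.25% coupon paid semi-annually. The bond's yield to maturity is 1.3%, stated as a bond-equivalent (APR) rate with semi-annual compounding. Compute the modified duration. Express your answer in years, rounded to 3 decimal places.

Periodic yield y = 0.0065. First find Macaulay duration:
  t   CF        PV=CF/(1+0.0065)^t    t·PV
  1         6.25         6.2096         6.2096
  2         6.25         6.1695        12.3391
  3         6.25         6.1297        18.3891
  4         6.25         6.0901        24.3604
  5         6.25         6.0508        30.2539
  6         6.25         6.0117        36.0702
  7         6.25         5.9729        41.8101
  8         6.25         5.9343        47.4744
  9         6.25         5.8960        53.0638
  10    5,006.25     4,692.1808    46,921.8083
  Σ                  4,746.6454    47,191.7790
P = 4,746.6454; Macaulay duration = 47,191.7790 / 4,746.6454 = 9.94213 half-year periods = 4.97107 years.
Modified duration = D_Mac / (1 + y) = 4.97107 / 1.0065 = 4.93896 years.

4.939 years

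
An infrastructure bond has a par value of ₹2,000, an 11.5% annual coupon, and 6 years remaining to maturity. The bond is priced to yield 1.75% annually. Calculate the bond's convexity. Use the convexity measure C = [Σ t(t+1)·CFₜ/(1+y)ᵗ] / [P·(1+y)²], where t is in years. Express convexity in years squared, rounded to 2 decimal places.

With y = 0.0175:
  t   CF        PV=CF/(1+0.0175)^t    t·PV        t(t+1)·PV
  1       230.00       226.0442       226.0442         452.0885
  2       230.00       222.1565       444.3130       1,332.9389
  3       230.00       218.3356       655.0068       2,620.0274
  4       230.00       214.5805       858.3218       4,291.6091
  5       230.00       210.8899     1,054.4494       6,326.6965
  6     2,230.00     2,009.5479    12,057.2872      84,401.0105
  Σ                  3,101.5545    15,295.4225      99,424.3708
P = 3,101.5545.
Convexity = Σ t(t+1)·PV / [P·(1+y)²] = 99,424.3708 / (3,101.5545 × 1.035306) = 30.96311.

30.96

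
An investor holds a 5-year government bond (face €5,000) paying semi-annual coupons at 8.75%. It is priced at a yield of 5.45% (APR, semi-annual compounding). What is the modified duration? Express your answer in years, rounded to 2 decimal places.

Periodic yield y = 0.02725. First find Macaulay duration:
  t   CF        PV=CF/(1+0.02725)^t    t·PV
  1       218.75       212.9472       212.9472
  2       218.75       207.2983       414.5966
  3       218.75       201.7993       605.3978
  4       218.75       196.4461       785.7845
  5       218.75       191.2350       956.1748
  6       218.75       186.1621     1,116.9723
  7       218.75       181.2237     1,268.5660
  8       218.75       176.4164     1,411.3309
  9       218.75       171.7365     1,545.6289
  10    5,218.75     3,988.4577    39,884.5773
  Σ                  5,713.7223    48,201.9763
P = 5,713.7223; Macaulay duration = 48,201.9763 / 5,713.7223 = 8.43618 half-year periods = 4.21809 years.
Modified duration = D_Mac / (1 + y) = 4.21809 / 1.02725 = 4.10620 years.

4.11 years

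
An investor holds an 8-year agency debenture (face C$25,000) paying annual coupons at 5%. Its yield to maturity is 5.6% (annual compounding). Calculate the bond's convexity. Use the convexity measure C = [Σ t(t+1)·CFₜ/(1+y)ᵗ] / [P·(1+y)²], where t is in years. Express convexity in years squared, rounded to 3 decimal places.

With y = 0.056:
  t   CF        PV=CF/(1+0.056)^t    t·PV        t(t+1)·PV
  1     1,250.00     1,183.7121     1,183.7121       2,367.4242
  2     1,250.00     1,120.9395     2,241.8790       6,725.6371
  3     1,250.00     1,061.4957     3,184.4872      12,737.9490
  4     1,250.00     1,005.2043     4,020.8172      20,104.0861
  5     1,250.00       951.8980     4,759.4901      28,556.9405
  6     1,250.00       901.4186     5,408.5115      37,859.5802
  7     1,250.00       853.6161     5,975.3125      47,802.5003
  8    26,250.00    16,975.3197   135,802.5576   1,222,223.0183
  Σ                 24,053.6041   162,576.7673   1,378,377.1357
P = 24,053.6041.
Convexity = Σ t(t+1)·PV / [P·(1+y)²] = 1,378,377.1357 / (24,053.6041 × 1.115136) = 51.38780.

51.388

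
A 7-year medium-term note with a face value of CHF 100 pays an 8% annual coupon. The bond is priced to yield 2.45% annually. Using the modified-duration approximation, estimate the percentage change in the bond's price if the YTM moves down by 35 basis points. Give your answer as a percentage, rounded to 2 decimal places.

+1.99%

Periodic yield y = 0.0245. Modified duration first:
  t   CF        PV=CF/(1+0.0245)^t    t·PV
  1         8.00         7.8087         7.8087
  2         8.00         7.6219        15.2439
  3         8.00         7.4397        22.3190
  4         8.00         7.2618        29.0471
  5         8.00         7.0881        35.4405
  6         8.00         6.9186        41.5116
  7       108.00        91.1675       638.1725
  Σ                    135.3063       789.5433
P = 135.3063; D_Mac = 5.83523 yrs; D_mod = 5.83523/(1+0.0245) = 5.69569 yrs.
ΔP/P ≈ -D_mod · Δy = -5.69569 × (-0.0035) = +0.019935 = +1.9935%.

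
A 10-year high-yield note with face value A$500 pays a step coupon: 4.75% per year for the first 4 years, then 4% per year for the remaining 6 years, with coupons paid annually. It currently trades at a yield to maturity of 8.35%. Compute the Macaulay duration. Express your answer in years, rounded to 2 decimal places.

7.90 years

Periodic yield y = 0.0835. Discount each cash flow and weight by its year:
  t   CF        PV=CF/(1+0.0835)^t    t·PV
  1        23.75        21.9197        21.9197
  2        23.75        20.2305        40.4609
  3        23.75        18.6714        56.0142
  4        23.75        17.2325        68.9299
  5        20.00        13.3932        66.9662
  6        20.00        12.3611        74.1665
  7        20.00        11.4085        79.8593
  8        20.00        10.5293        84.2342
  9        20.00         9.7178        87.4606
  10      520.00       233.1923     2,331.9229
  Σ                    368.6563     2,911.9345
Price P = Σ PV = 368.6563.
Macaulay duration = Σ(t·PV) / P = 2,911.9345 / 368.6563 = 7.89878 years.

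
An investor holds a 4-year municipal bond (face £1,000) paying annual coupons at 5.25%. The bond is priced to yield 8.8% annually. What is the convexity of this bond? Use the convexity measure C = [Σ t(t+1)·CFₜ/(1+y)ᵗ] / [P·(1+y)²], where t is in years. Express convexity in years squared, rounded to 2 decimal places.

15.16

With y = 0.088:
  t   CF        PV=CF/(1+0.088)^t    t·PV        t(t+1)·PV
  1        52.50        48.2537        48.2537          96.5074
  2        52.50        44.3508        88.7016         266.1048
  3        52.50        40.7636       122.2908         489.1633
  4     1,052.50       751.1152     3,004.4606      15,022.3030
  Σ                    884.4832     3,263.7067      15,874.0785
P = 884.4832.
Convexity = Σ t(t+1)·PV / [P·(1+y)²] = 15,874.0785 / (884.4832 × 1.183744) = 15.16146.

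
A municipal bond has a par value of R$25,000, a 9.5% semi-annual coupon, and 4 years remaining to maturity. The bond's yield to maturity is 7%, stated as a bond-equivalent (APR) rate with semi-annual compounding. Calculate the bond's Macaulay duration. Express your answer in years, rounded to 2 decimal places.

3.45 years

Periodic yield y = 0.035. Discount each cash flow and weight by its period:
  t   CF        PV=CF/(1+0.035)^t    t·PV
  1     1,187.50     1,147.3430     1,147.3430
  2     1,187.50     1,108.5440     2,217.0879
  3     1,187.50     1,071.0570     3,213.1709
  4     1,187.50     1,034.8376     4,139.3506
  5     1,187.50       999.8431     4,999.2157
  6     1,187.50       966.0320     5,796.1921
  7     1,187.50       933.3643     6,533.5499
  8    26,187.50    19,887.0901   159,096.7210
  Σ                 27,148.1111   187,142.6310
Price P = Σ PV = 27,148.1111.
Macaulay duration = Σ(t·PV) / P = 187,142.6310 / 27,148.1111 = 6.89339 half-year periods.
In years: 6.89339 / 2 = 3.44670 years.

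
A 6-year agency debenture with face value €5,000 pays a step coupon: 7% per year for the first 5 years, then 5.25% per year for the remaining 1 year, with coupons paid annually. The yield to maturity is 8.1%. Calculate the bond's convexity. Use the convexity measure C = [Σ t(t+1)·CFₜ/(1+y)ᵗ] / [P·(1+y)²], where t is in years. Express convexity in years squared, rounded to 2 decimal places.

With y = 0.081:
  t   CF        PV=CF/(1+0.081)^t    t·PV        t(t+1)·PV
  1       350.00       323.7743       323.7743         647.5486
  2       350.00       299.5137       599.0274       1,797.0821
  3       350.00       277.0709       831.2128       3,324.8512
  4       350.00       256.3098     1,025.2393       5,126.1967
  5       350.00       237.1044     1,185.5219       7,113.1314
  6     5,262.50     3,297.9035    19,787.4211     138,511.9475
  Σ                  4,691.6766    23,752.1967     156,520.7573
P = 4,691.6766.
Convexity = Σ t(t+1)·PV / [P·(1+y)²] = 156,520.7573 / (4,691.6766 × 1.168561) = 28.54910.

28.55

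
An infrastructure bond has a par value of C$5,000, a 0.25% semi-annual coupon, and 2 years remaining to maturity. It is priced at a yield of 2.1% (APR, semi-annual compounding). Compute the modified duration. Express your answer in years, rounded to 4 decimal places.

1.9754 years

Periodic yield y = 0.0105. First find Macaulay duration:
  t   CF        PV=CF/(1+0.0105)^t    t·PV
  1         6.25         6.1851         6.1851
  2         6.25         6.1208        12.2416
  3         6.25         6.0572        18.1716
  4     5,006.25     4,801.3931    19,205.5723
  Σ                  4,819.7561    19,242.1705
P = 4,819.7561; Macaulay duration = 19,242.1705 / 4,819.7561 = 3.99235 half-year periods = 1.99618 years.
Modified duration = D_Mac / (1 + y) = 1.99618 / 1.0105 = 1.97543 years.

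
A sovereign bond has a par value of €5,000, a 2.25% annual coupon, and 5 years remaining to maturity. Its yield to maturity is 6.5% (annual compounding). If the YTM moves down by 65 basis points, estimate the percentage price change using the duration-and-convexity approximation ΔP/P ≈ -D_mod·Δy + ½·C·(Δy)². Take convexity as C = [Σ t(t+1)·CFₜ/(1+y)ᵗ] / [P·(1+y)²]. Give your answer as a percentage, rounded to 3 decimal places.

With y = 0.065:
  t   CF        PV=CF/(1+0.065)^t    t·PV        t(t+1)·PV
  1       112.50       105.6338       105.6338         211.2676
  2       112.50        99.1867       198.3733         595.1200
  3       112.50        93.1330       279.3991       1,117.5963
  4       112.50        87.4488       349.7954       1,748.9770
  5     5,112.50     3,731.5158    18,657.5789     111,945.4733
  Σ                  4,116.9181    19,590.7805     115,618.4342
P = 4,116.9181; D_Mac = 4.75860 yrs; D_mod = 4.46817 yrs; C = 24.76028.
Duration effect: -4.46817 × (-0.0065) = +0.029043
Convexity effect: 0.5 × 24.76028 × (-0.0065)² = +0.0005231
ΔP/P ≈ +0.029043 + 0.0005231 = +0.029566 = +2.9566%.

+2.957%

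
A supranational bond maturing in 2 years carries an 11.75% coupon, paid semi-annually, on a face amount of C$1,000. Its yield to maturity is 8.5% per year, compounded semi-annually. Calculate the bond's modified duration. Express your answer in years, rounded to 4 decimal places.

1.7694 years

Periodic yield y = 0.0425. First find Macaulay duration:
  t   CF        PV=CF/(1+0.0425)^t    t·PV
  1        58.75        56.3549        56.3549
  2        58.75        54.0575       108.1149
  3        58.75        51.8537       155.5611
  4     1,058.75       896.3738     3,585.4953
  Σ                  1,058.6399     3,905.5263
P = 1,058.6399; Macaulay duration = 3,905.5263 / 1,058.6399 = 3.68919 half-year periods = 1.84460 years.
Modified duration = D_Mac / (1 + y) = 1.84460 / 1.0425 = 1.76940 years.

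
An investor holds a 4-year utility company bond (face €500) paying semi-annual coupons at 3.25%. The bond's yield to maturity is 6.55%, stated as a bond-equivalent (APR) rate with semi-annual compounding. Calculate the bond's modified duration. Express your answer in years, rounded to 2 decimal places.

3.65 years

Periodic yield y = 0.03275. First find Macaulay duration:
  t   CF        PV=CF/(1+0.03275)^t    t·PV
  1        8.125         7.8673         7.8673
  2        8.125         7.6179        15.2357
  3        8.125         7.3763        22.1289
  4        8.125         7.1424        28.5695
  5        8.125         6.9159        34.5794
  6        8.125         6.6966        40.1794
  7        8.125         6.4842        45.3895
  8      508.125       392.6530     3,141.2241
  Σ                    442.7535     3,335.1738
P = 442.7535; Macaulay duration = 3,335.1738 / 442.7535 = 7.53280 half-year periods = 3.76640 years.
Modified duration = D_Mac / (1 + y) = 3.76640 / 1.03275 = 3.64696 years.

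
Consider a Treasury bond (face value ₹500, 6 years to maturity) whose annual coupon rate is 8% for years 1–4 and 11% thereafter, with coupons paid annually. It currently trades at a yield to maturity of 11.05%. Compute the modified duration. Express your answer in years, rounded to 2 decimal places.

4.44 years

Periodic yield y = 0.1105. First find Macaulay duration:
  t   CF        PV=CF/(1+0.1105)^t    t·PV
  1        40.00        36.0198        36.0198
  2        40.00        32.4357        64.8713
  3        40.00        29.2082        87.6245
  4        40.00        26.3018       105.2073
  5        55.00        32.5664       162.8320
  6       555.00       295.9250     1,775.5498
  Σ                    452.4568     2,232.1048
P = 452.4568; Macaulay duration = 2,232.1048 / 452.4568 = 4.93330 years.
Modified duration = D_Mac / (1 + y) = 4.93330 / 1.1105 = 4.44241 years.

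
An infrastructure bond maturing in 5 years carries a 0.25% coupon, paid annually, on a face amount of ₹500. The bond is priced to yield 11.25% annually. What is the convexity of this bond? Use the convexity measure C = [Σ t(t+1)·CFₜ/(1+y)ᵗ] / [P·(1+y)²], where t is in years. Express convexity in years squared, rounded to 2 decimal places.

24.02

With y = 0.1125:
  t   CF        PV=CF/(1+0.1125)^t    t·PV        t(t+1)·PV
  1         1.25         1.1236         1.1236           2.2472
  2         1.25         1.0100         2.0199           6.0598
  3         1.25         0.9078         2.7235          10.8941
  4         1.25         0.8160         3.2641          16.3207
  5       501.25       294.1401     1,470.7007       8,824.2040
  Σ                    297.9976     1,479.8319       8,859.7259
P = 297.9976.
Convexity = Σ t(t+1)·PV / [P·(1+y)²] = 8,859.7259 / (297.9976 × 1.237656) = 24.02191.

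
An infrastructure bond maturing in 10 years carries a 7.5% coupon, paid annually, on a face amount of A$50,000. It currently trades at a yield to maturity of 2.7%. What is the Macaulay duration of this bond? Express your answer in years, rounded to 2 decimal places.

7.83 years

Periodic yield y = 0.027. Discount each cash flow and weight by its year:
  t   CF        PV=CF/(1+0.027)^t    t·PV
  1     3,750.00     3,651.4119     3,651.4119
  2     3,750.00     3,555.4157     7,110.8313
  3     3,750.00     3,461.9432    10,385.8296
  4     3,750.00     3,370.9281    13,483.7125
  5     3,750.00     3,282.3059    16,411.5294
  6     3,750.00     3,196.0135    19,176.0810
  7     3,750.00     3,111.9898    21,783.9285
  8     3,750.00     3,030.1751    24,241.4005
  9     3,750.00     2,950.5113    26,554.6013
  10   53,750.00    41,178.8328   411,788.3281
  Σ                 70,789.5271   554,587.6540
Price P = Σ PV = 70,789.5271.
Macaulay duration = Σ(t·PV) / P = 554,587.6540 / 70,789.5271 = 7.83432 years.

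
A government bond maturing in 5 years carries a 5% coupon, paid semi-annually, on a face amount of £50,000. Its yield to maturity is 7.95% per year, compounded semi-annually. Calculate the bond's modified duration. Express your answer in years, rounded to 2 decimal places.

4.27 years

Periodic yield y = 0.03975. First find Macaulay duration:
  t   CF        PV=CF/(1+0.03975)^t    t·PV
  1     1,250.00     1,202.2121     1,202.2121
  2     1,250.00     1,156.2511     2,312.5022
  3     1,250.00     1,112.0472     3,336.1416
  4     1,250.00     1,069.5333     4,278.1331
  5     1,250.00     1,028.6446     5,143.2232
  6     1,250.00       989.3192     5,935.9152
  7     1,250.00       951.4972     6,660.4803
  8     1,250.00       915.1211     7,320.9690
  9     1,250.00       880.1357     7,921.2216
  10   51,250.00    34,706.0014   347,060.0135
  Σ                 44,010.7629   391,170.8118
P = 44,010.7629; Macaulay duration = 391,170.8118 / 44,010.7629 = 8.88807 half-year periods = 4.44404 years.
Modified duration = D_Mac / (1 + y) = 4.44404 / 1.03975 = 4.27414 years.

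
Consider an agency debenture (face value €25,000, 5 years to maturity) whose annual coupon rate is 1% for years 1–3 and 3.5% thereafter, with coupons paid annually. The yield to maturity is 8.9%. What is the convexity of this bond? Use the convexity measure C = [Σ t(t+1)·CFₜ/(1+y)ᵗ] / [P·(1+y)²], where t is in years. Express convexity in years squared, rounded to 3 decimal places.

With y = 0.089:
  t   CF        PV=CF/(1+0.089)^t    t·PV        t(t+1)·PV
  1       250.00       229.5684       229.5684         459.1368
  2       250.00       210.8066       421.6132       1,264.8397
  3       250.00       193.5782       580.7345       2,322.9380
  4       875.00       622.1520     2,488.6082      12,443.0409
  5    25,875.00    16,894.3295    84,471.6474     506,829.8844
  Σ                 18,150.4347    88,192.1717     523,319.8398
P = 18,150.4347.
Convexity = Σ t(t+1)·PV / [P·(1+y)²] = 523,319.8398 / (18,150.4347 × 1.185921) = 24.31221.

24.312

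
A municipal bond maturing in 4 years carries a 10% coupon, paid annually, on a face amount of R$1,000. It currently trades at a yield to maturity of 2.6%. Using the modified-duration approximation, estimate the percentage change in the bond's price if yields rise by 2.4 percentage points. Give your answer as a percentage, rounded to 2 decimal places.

-8.30%

Periodic yield y = 0.026. Modified duration first:
  t   CF        PV=CF/(1+0.026)^t    t·PV
  1       100.00        97.4659        97.4659
  2       100.00        94.9960       189.9920
  3       100.00        92.5887       277.7661
  4     1,100.00       992.6662     3,970.6649
  Σ                  1,277.7168     4,535.8888
P = 1,277.7168; D_Mac = 3.55000 yrs; D_mod = 3.55000/(1+0.026) = 3.46003 yrs.
ΔP/P ≈ -D_mod · Δy = -3.46003 × (+0.024) = -0.083041 = -8.3041%.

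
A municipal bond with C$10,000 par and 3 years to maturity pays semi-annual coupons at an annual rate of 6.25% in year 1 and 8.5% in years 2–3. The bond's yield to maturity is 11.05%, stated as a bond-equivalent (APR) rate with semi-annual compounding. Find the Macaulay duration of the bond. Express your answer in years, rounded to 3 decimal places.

Periodic yield y = 0.05525. Discount each cash flow and weight by its period:
  t   CF        PV=CF/(1+0.05525)^t    t·PV
  1       312.50       296.1384       296.1384
  2       312.50       280.6334       561.2667
  3       425.00       361.6786     1,085.0359
  4       425.00       342.7421     1,370.9685
  5       425.00       324.7971     1,623.9854
  6    10,425.00     7,549.9469    45,299.6816
  Σ                  9,155.9365    50,237.0765
Price P = Σ PV = 9,155.9365.
Macaulay duration = Σ(t·PV) / P = 50,237.0765 / 9,155.9365 = 5.48683 half-year periods.
In years: 5.48683 / 2 = 2.74342 years.

2.743 years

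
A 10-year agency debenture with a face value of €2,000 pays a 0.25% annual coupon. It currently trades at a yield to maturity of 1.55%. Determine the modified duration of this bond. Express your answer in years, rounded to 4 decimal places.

9.7284 years

Periodic yield y = 0.0155. First find Macaulay duration:
  t   CF        PV=CF/(1+0.0155)^t    t·PV
  1         5.00         4.9237         4.9237
  2         5.00         4.8485         9.6971
  3         5.00         4.7745        14.3236
  4         5.00         4.7016        18.8066
  5         5.00         4.6299        23.1494
  6         5.00         4.5592        27.3553
  7         5.00         4.4896        31.4274
  8         5.00         4.4211        35.3688
  9         5.00         4.3536        39.1826
  10    2,005.00     1,719.1553    17,191.5526
  Σ                  1,760.8571    17,395.7871
P = 1,760.8571; Macaulay duration = 17,395.7871 / 1,760.8571 = 9.87916 years.
Modified duration = D_Mac / (1 + y) = 9.87916 / 1.0155 = 9.72837 years.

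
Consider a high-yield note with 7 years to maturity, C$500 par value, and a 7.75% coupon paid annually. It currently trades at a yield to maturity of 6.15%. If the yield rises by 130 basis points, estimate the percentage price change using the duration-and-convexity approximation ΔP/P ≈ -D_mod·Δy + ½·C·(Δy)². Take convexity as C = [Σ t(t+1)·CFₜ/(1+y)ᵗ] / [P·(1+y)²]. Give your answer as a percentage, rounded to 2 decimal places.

With y = 0.0615:
  t   CF        PV=CF/(1+0.0615)^t    t·PV        t(t+1)·PV
  1        38.75        36.5049        36.5049          73.0099
  2        38.75        34.3900        68.7799         206.3398
  3        38.75        32.3975        97.1925         388.7702
  4        38.75        30.5205       122.0820         610.4101
  5        38.75        28.7522       143.7612         862.5673
  6        38.75        27.0864       162.5186       1,137.6299
  7       538.75       354.7703     2,483.3923      19,867.1386
  Σ                    544.4219     3,114.2315      23,145.8657
P = 544.4219; D_Mac = 5.72025 yrs; D_mod = 5.38884 yrs; C = 37.73096.
Duration effect: -5.38884 × (+0.013) = -0.070055
Convexity effect: 0.5 × 37.73096 × (0.013)² = +0.0031883
ΔP/P ≈ -0.070055 + 0.0031883 = -0.066867 = -6.6867%.

-6.69%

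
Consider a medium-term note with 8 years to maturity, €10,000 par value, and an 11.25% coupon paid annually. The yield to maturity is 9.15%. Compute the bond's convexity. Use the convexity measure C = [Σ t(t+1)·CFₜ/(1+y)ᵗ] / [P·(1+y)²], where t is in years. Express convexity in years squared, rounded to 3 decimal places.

With y = 0.0915:
  t   CF        PV=CF/(1+0.0915)^t    t·PV        t(t+1)·PV
  1     1,125.00     1,030.6917     1,030.6917       2,061.3834
  2     1,125.00       944.2892     1,888.5785       5,665.7355
  3     1,125.00       865.1299     2,595.3896      10,381.5583
  4     1,125.00       792.6064     3,170.4255      15,852.1275
  5     1,125.00       726.1625     3,630.8125      21,784.8752
  6     1,125.00       665.2886     3,991.7316      27,942.1212
  7     1,125.00       609.5177     4,266.6241      34,132.9928
  8    11,125.00     5,522.1742    44,177.3933     397,596.5394
  Σ                 11,155.8602    64,751.6468     515,417.3334
P = 11,155.8602.
Convexity = Σ t(t+1)·PV / [P·(1+y)²] = 515,417.3334 / (11,155.8602 × 1.191372) = 38.78006.

38.780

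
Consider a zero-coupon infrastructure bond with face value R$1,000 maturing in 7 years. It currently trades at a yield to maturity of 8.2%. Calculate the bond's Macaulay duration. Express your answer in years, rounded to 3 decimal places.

A zero-coupon bond has a single cash flow at maturity, so its Macaulay duration equals its maturity: 7 years.

7.000 years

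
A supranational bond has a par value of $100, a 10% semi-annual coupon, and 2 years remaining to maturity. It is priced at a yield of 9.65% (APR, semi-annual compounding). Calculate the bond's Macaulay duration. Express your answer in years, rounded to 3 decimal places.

Periodic yield y = 0.04825. Discount each cash flow and weight by its period:
  t   CF        PV=CF/(1+0.04825)^t    t·PV
  1         5.00         4.7699         4.7699
  2         5.00         4.5503         9.1006
  3         5.00         4.3409        13.0226
  4       105.00        86.9621       347.8482
  Σ                    100.6231       374.7413
Price P = Σ PV = 100.6231.
Macaulay duration = Σ(t·PV) / P = 374.7413 / 100.6231 = 3.72421 half-year periods.
In years: 3.72421 / 2 = 1.86210 years.

1.862 years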